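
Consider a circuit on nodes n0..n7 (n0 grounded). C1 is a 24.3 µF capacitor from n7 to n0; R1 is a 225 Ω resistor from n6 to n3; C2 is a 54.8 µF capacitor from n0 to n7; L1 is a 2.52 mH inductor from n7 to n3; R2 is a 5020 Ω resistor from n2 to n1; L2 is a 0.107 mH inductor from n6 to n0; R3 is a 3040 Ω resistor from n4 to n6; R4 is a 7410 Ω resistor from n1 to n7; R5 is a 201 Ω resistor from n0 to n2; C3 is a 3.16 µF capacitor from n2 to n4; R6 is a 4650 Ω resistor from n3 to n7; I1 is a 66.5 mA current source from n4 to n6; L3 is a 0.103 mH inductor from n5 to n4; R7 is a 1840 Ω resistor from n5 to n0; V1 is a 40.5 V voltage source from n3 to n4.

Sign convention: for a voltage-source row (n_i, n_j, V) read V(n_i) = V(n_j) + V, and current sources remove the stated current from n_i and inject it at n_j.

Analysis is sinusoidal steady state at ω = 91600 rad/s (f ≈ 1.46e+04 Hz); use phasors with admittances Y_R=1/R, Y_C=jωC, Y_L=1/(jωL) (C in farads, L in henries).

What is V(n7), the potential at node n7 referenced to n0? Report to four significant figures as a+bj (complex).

MNA unknowns: 7 node voltages V₁..V_7 plus 1 source current (V1)
C1: Y=0.000+2.226j on G[7,0]
R1: Y=0.004444+0.000j on G[6,3]
C2: Y=0.000+5.020j on G[0,7]
L1: Y=0.000-0.004332j on G[7,3]
R2: Y=0.0001992+0.000j on G[2,1]
L2: Y=0.000-0.1020j on G[6,0]
R3: Y=0.0003289+0.000j on G[4,6]
R4: Y=0.0001350+0.000j on G[1,7]
R5: Y=0.004975+0.000j on G[0,2]
C3: Y=0.000+0.2895j on G[2,4]
R6: Y=0.0002151+0.000j on G[3,7]
I1: z[4]−=0.0665, z[6]+=0.0665
L3: Y=0.000-0.1060j on G[5,4]
R7: Y=0.0005435+0.000j on G[5,0]
V1: row V3−V4=40.5, i_V1 at 3,4
solve → V1=-16.03+3.514j, V2=-26.88+5.897j, V3=13.73+6.366j, V4=-26.77+6.366j, V5=-26.74+6.504j, V6=-0.2429+1.175j, V7=-0.007957-0.003918j
aux → i_V1=-0.09264+0.03506j

-0.007957-0.003918j V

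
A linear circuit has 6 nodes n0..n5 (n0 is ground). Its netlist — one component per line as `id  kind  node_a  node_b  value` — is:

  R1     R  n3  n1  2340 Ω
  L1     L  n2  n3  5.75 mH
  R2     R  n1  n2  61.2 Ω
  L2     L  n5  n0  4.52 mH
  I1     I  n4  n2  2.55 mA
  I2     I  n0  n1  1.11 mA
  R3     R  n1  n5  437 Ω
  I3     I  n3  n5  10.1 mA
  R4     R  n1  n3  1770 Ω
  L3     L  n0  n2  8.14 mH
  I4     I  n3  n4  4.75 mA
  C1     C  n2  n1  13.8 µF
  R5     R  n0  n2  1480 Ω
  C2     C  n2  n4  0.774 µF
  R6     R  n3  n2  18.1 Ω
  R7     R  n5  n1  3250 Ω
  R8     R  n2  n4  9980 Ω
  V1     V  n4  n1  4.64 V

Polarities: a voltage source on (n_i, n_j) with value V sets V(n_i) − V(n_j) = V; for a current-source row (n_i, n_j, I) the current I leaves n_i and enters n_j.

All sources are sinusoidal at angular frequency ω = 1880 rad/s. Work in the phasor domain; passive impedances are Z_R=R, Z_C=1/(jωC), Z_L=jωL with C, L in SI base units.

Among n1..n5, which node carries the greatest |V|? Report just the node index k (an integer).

MNA unknowns: 5 node voltages V₁..V_5 plus 1 source current (V1)
R1: Y=0.0004274+0.000j on G[3,1]
L1: Y=0.000-0.09251j on G[2,3]
R2: Y=0.01634+0.000j on G[1,2]
L2: Y=0.000-0.1177j on G[5,0]
I1: z[4]−=0.00255, z[2]+=0.00255
I2: z[0]−=0.00111, z[1]+=0.00111
R3: Y=0.002288+0.000j on G[1,5]
I3: z[3]−=0.0101, z[5]+=0.0101
R4: Y=0.0005650+0.000j on G[1,3]
L3: Y=0.000-0.06535j on G[0,2]
I4: z[3]−=0.00475, z[4]+=0.00475
C1: Y=0.000+0.02594j on G[2,1]
R5: Y=0.0006757+0.000j on G[0,2]
C2: Y=0.000+0.001455j on G[2,4]
R6: Y=0.05525+0.000j on G[3,2]
R7: Y=0.0003077+0.000j on G[5,1]
R8: Y=0.0001002+0.000j on G[2,4]
V1: row V4−V1=4.64, i_V1 at 4,1
solve → V1=-0.1177-0.3097j, V2=-0.01697-0.1324j, V3=-0.08732-0.2512j, V4=4.522-0.3097j, V5=0.008664+0.08304j
aux → i_V1=0.001487-0.006587j

4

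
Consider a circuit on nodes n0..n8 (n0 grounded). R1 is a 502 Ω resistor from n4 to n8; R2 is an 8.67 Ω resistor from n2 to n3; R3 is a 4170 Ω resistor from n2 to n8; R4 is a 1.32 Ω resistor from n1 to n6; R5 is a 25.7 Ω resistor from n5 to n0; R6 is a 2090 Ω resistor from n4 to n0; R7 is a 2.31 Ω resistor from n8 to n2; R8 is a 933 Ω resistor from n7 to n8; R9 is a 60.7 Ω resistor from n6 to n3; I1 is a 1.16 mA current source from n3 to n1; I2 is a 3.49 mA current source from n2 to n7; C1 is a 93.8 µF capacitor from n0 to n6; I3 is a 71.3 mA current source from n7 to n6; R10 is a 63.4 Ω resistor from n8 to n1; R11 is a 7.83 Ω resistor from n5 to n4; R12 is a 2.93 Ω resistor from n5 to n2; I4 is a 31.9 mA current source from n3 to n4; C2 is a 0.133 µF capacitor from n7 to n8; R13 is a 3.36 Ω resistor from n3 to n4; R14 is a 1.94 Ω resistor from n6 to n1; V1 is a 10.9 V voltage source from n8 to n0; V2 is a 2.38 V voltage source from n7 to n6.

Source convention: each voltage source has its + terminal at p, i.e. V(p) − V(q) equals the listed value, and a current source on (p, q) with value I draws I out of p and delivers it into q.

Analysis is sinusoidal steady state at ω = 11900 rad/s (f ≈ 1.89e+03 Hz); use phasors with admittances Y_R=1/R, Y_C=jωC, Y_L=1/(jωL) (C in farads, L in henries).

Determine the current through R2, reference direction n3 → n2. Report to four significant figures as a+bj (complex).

-0.1367-0.002558j A

Apply KCL at each of the 8 non-ground nodes and solve the resulting linear system.
Node n1: branches {R4, I1, R10, R14} → V_1 = 0.1543-0.2867j
Node n2: branches {R2, R3, R7, I2, R12} → V_2 = 9.777-0.008638j
Node n3: branches {R2, R9, I1, I4, R13} → V_3 = 8.592-0.03082j
Node n4: branches {R1, R6, R11, I4, R13} → V_4 = 8.718-0.02505j
Node n5: branches {R5, R11, R12} → V_5 = 8.761-0.01210j
Node n6: branches {R4, R9, C1, I3, R14, V2} → V_6 = 0.02021-0.2903j
Node n7: branches {R8, I2, I3, C2, V2} → V_7 = 2.400-0.2903j
Node n8: branches {R1, R3, R7, R8, R10, C2, V1} → V_8 = 10.90+0.000j
Source currents: i(V1)=-0.6691-0.02208j, i(V2)=-0.05916+0.01376j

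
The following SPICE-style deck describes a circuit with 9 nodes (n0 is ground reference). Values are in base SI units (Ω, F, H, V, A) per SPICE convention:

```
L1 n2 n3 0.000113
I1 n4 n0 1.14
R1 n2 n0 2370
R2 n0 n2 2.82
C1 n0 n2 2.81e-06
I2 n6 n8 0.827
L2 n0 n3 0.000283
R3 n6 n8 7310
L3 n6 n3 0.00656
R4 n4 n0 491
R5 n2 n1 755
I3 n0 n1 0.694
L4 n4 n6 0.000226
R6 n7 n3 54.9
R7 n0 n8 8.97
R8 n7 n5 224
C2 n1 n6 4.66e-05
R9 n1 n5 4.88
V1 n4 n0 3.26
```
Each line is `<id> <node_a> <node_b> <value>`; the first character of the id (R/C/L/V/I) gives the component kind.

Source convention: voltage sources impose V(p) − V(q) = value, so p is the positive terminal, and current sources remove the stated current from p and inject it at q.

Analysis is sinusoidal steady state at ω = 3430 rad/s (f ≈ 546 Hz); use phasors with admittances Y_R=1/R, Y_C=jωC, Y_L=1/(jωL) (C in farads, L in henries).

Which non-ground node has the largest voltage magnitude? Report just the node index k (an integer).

Element admittances at ω=3430 rad/s:
  Y(L1) = 0.000-2.580j S between n2,n3
  I1: injects 1.14 A into n0 (from n4)
  Y(R1) = 0.0004219+0.000j S between n2,n0
  Y(R2) = 0.3546+0.000j S between n0,n2
  Y(C1) = 0.000+0.009638j S between n0,n2
  I2: injects 0.827 A into n8 (from n6)
  Y(L2) = 0.000-1.030j S between n0,n3
  Y(R3) = 0.0001368+0.000j S between n6,n8
  Y(L3) = 0.000-0.04444j S between n6,n3
  Y(R4) = 0.002037+0.000j S between n4,n0
  Y(R5) = 0.001325+0.000j S between n2,n1
  I3: injects 0.694 A into n1 (from n0)
  Y(L4) = 0.000-1.290j S between n4,n6
  Y(R6) = 0.01821+0.000j S between n7,n3
  Y(R7) = 0.1115+0.000j S between n0,n8
  Y(R8) = 0.004464+0.000j S between n7,n5
  Y(C2) = 0.000+0.1598j S between n1,n6
  Y(R9) = 0.2049+0.000j S between n1,n5
  V1: constraint V(n4)−V(n0) = 3.26
Assemble and solve the 9×9 MNA system:
  V(n1)=3.271-4.358j  V(n2)=0.1297-0.05020j  V(n3)=0.1339-0.03377j  V(n4)=3.260+0.000j  V(n5)=3.217-4.284j  V(n6)=3.140-0.1118j  V(n7)=0.7409-0.8704j  V(n8)=7.413-0.0001370j
  i(V1)=-1.291+0.1546j

8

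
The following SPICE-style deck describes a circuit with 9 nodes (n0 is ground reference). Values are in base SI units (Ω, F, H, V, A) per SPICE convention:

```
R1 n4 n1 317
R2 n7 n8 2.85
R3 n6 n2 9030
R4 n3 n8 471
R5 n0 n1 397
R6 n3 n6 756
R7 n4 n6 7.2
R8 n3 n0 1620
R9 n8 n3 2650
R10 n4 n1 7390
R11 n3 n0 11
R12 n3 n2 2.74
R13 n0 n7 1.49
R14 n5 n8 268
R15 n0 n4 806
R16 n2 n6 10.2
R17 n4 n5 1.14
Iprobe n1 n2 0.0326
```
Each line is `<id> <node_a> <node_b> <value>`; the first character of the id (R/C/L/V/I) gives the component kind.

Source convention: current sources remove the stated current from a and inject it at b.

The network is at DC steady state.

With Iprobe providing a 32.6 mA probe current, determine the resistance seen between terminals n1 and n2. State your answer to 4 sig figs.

R_eq = 180.1 Ω

Apply KCL at each of the 8 non-ground nodes and solve the resulting linear system.
Node n1: branches {R1, R5, R10, Iprobe} → V_1 = -5.674
Node n2: branches {R3, R12, R16, Iprobe} → V_2 = 0.1988
Node n3: branches {R4, R6, R8, R9, R11, R12} → V_3 = 0.1577
Node n4: branches {R1, R7, R10, R15, R17} → V_4 = -0.1083
Node n5: branches {R14, R17} → V_5 = -0.1079
Node n6: branches {R3, R6, R7, R16} → V_6 = 0.01962
Node n7: branches {R2, R13} → V_7 = -1.194e-05
Node n8: branches {R2, R4, R9, R14} → V_8 = -3.477e-05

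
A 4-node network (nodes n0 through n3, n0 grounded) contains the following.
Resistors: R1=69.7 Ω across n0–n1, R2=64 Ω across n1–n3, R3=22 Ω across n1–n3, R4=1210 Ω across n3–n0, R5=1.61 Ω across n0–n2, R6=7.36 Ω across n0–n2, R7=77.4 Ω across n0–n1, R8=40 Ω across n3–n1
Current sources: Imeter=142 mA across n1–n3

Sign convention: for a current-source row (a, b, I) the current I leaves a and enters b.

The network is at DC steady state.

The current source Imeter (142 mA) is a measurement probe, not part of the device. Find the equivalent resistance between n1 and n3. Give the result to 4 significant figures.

MNA unknowns: 3 node voltages V₁..V_3
R1: Y=0.01435 on G[0,1]
R2: Y=0.01562 on G[1,3]
R3: Y=0.04545 on G[1,3]
R4: Y=0.0008264 on G[3,0]
R5: Y=0.6211 on G[0,2]
R6: Y=0.1359 on G[0,2]
R7: Y=0.01292 on G[0,1]
R8: Y=0.02500 on G[3,1]
Imeter: z[1]−=0.142, z[3]+=0.142
solve → V1=-0.04808, V2=0.000, V3=1.586

R_eq = 11.51 Ω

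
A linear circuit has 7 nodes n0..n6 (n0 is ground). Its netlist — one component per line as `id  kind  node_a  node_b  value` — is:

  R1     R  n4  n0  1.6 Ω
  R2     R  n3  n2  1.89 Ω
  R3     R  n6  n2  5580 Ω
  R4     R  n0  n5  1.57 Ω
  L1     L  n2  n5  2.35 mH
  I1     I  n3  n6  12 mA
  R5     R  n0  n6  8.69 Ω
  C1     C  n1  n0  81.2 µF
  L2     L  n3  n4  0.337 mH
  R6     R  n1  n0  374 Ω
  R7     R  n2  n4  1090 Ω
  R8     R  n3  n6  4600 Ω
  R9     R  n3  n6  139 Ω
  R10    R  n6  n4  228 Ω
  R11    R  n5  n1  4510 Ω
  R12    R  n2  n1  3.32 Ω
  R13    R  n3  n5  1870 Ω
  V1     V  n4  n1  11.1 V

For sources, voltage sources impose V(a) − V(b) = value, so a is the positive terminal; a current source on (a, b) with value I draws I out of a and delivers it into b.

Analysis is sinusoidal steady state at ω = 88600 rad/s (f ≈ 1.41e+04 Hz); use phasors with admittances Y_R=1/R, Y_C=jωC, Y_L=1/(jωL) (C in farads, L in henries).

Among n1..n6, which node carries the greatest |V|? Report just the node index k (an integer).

4

Element admittances at ω=88600 rad/s:
  Y(R1) = 0.6250+0.000j S between n4,n0
  Y(R2) = 0.5291+0.000j S between n3,n2
  Y(R3) = 0.0001792+0.000j S between n6,n2
  Y(R4) = 0.6369+0.000j S between n0,n5
  Y(L1) = 0.000-0.004803j S between n2,n5
  I1: injects 0.012 A into n6 (from n3)
  Y(R5) = 0.1151+0.000j S between n0,n6
  Y(C1) = 0.000+7.194j S between n1,n0
  Y(L2) = 0.000-0.03349j S between n3,n4
  Y(R6) = 0.002674+0.000j S between n1,n0
  Y(R7) = 0.0009174+0.000j S between n2,n4
  Y(R8) = 0.0002174+0.000j S between n3,n6
  Y(R9) = 0.007194+0.000j S between n3,n6
  Y(R10) = 0.004386+0.000j S between n6,n4
  Y(R11) = 0.0002217+0.000j S between n5,n1
  Y(R12) = 0.3012+0.000j S between n2,n1
  Y(R13) = 0.0005348+0.000j S between n3,n5
  V1: constraint V(n4)−V(n1) = 11.1
Assemble and solve the 7×7 MNA system:
  V(n1)=-0.08375+0.9647j  V(n2)=0.1241-0.2072j  V(n3)=0.2215-0.8776j  V(n4)=11.02+0.9647j  V(n5)=-0.001394-0.001346j  V(n6)=0.4878-0.01819j
  i(V1)=-7.003-0.2468j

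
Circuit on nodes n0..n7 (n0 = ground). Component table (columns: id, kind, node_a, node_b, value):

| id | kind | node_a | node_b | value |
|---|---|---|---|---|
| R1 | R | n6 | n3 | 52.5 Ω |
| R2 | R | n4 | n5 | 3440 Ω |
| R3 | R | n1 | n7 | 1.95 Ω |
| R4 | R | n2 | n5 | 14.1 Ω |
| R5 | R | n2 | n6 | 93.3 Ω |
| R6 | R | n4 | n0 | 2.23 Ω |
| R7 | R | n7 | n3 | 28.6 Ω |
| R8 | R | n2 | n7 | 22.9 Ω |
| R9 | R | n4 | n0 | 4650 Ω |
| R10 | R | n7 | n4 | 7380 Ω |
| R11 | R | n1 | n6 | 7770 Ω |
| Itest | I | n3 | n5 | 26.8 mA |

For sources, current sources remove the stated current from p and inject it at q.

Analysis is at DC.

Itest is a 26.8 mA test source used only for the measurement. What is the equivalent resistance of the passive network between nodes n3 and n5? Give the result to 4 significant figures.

MNA unknowns: 7 node voltages V₁..V_7
R1: Y=0.01905 on G[6,3]
R2: Y=0.0002907 on G[4,5]
R3: Y=0.5128 on G[1,7]
R4: Y=0.07092 on G[2,5]
R5: Y=0.01072 on G[2,6]
R6: Y=0.4484 on G[4,0]
R7: Y=0.03497 on G[7,3]
R8: Y=0.04367 on G[2,7]
R9: Y=0.0002151 on G[4,0]
R10: Y=0.0001355 on G[7,4]
R11: Y=0.0001287 on G[1,6]
Itest: z[3]−=0.0268, z[5]+=0.0268
solve → V1=-0.5655, V2=-0.1132, V3=-1.132, V4=0.000, V5=0.2636, V6=-0.7641, V7=-0.5654

R_eq = 52.06 Ω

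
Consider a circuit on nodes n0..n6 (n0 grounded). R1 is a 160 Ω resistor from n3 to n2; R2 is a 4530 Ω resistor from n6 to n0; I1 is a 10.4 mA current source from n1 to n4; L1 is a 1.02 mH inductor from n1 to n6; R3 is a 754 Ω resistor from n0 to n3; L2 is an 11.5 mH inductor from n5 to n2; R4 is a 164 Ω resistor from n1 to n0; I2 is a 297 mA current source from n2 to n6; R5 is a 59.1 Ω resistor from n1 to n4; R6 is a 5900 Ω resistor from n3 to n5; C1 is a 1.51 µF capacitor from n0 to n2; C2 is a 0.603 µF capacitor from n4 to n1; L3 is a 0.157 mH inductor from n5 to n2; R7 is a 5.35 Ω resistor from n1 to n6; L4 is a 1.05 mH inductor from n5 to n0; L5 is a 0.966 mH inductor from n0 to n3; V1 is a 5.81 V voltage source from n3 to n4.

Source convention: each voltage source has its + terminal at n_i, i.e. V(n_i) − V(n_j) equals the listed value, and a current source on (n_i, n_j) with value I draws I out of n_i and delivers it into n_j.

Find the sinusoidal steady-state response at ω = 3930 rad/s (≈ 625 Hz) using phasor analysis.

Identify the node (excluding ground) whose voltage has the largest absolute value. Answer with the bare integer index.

Apply KCL at each of the 6 non-ground nodes and solve the resulting linear system.
Node n1: branches {I1, L1, R4, R5, C2, R7} → V_1 = 7.961-0.7276j
Node n2: branches {R1, L2, I2, C1, L3} → V_2 = -0.07393-1.443j
Node n3: branches {R1, R3, R6, L5, V1} → V_3 = 0.04567+0.9330j
Node n4: branches {I1, R5, C2, V1} → V_4 = -5.764+0.9330j
Node n5: branches {L2, R6, L3, L4} → V_5 = -0.06463-1.258j
Node n6: branches {R2, L1, I2, R7} → V_6 = 8.529+0.03009j
Source currents: i(V1)=-0.2466-0.004430j

6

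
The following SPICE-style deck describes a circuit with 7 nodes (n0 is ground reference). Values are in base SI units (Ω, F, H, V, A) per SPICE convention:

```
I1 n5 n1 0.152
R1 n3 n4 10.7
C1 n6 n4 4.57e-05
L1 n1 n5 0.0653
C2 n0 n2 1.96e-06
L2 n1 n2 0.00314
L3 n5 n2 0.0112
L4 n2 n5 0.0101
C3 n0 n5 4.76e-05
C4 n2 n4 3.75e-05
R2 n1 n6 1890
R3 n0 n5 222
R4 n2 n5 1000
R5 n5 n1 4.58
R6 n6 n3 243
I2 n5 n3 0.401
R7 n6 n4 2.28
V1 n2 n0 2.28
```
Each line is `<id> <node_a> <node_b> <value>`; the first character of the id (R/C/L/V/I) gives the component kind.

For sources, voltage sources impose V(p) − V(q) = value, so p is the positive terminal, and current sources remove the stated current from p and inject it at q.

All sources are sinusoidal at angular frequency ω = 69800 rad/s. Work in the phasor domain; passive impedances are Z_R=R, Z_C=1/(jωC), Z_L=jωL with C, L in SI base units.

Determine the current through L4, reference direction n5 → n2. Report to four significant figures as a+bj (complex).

0.0001702+0.003240j A

MNA unknowns: 6 node voltages V₁..V_6 plus 1 source current (V1)
I1: z[5]−=0.152, z[1]+=0.152
R1: Y=0.09346+0.000j on G[3,4]
C1: Y=0.000+3.190j on G[6,4]
L1: Y=0.000-0.0002194j on G[1,5]
C2: Y=0.000+0.1368j on G[0,2]
L2: Y=0.000-0.004563j on G[1,2]
L3: Y=0.000-0.001279j on G[5,2]
L4: Y=0.000-0.001418j on G[2,5]
C3: Y=0.000+3.322j on G[0,5]
C4: Y=0.000+2.617j on G[2,4]
R2: Y=0.0005291+0.000j on G[1,6]
R3: Y=0.004505+0.000j on G[0,5]
R4: Y=0.001000+0.000j on G[2,5]
R5: Y=0.2183+0.000j on G[5,1]
R6: Y=0.004115+0.000j on G[6,3]
I2: z[5]−=0.401, z[3]+=0.401
R7: Y=0.4386+0.000j on G[6,4]
V1: row V2−V0=2.28, i_V1 at 2,0
solve → V1=0.6940+0.08693j, V2=2.280+0.000j, V3=6.390-0.1531j, V4=2.280-0.1529j, V5=-0.004270+0.1200j, V6=2.281-0.1578j
aux → i_V1=0.3986-0.2983j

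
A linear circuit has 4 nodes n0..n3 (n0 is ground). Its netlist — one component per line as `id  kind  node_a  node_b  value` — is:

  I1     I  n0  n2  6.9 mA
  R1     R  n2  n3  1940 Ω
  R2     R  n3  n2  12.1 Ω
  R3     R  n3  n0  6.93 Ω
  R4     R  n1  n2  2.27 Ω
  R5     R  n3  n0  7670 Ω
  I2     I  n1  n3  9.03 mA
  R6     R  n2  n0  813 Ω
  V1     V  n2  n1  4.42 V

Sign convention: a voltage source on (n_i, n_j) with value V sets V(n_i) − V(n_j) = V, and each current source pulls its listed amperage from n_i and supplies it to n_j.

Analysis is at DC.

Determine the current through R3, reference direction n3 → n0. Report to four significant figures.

MNA unknowns: 3 node voltages V₁..V_3 plus 1 source current (V1)
I1: z[0]−=0.0069, z[2]+=0.0069
R1: Y=0.0005155 on G[2,3]
R2: Y=0.08264 on G[3,2]
R3: Y=0.1443 on G[3,0]
R4: Y=0.4405 on G[1,2]
R5: Y=0.0001304 on G[3,0]
I2: z[1]−=0.00903, z[3]+=0.00903
R6: Y=0.001230 on G[2,0]
V1: row V2−V1=4.42, i_V1 at 2,1
solve → V1=-4.398, V2=0.02166, V3=0.04759
aux → i_V1=-1.938

0.006867 A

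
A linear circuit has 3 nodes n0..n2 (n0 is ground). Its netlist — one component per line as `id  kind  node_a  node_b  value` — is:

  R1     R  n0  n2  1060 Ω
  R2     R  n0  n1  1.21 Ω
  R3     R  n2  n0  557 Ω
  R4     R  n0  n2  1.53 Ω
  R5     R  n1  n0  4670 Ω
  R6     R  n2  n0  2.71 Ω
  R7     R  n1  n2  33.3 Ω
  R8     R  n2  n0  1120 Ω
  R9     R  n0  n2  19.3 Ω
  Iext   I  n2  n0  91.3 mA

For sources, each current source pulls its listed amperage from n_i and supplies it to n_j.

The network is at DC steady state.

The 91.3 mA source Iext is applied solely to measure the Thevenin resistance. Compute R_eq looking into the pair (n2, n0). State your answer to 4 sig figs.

R_eq = 0.9033 Ω

MNA unknowns: 2 node voltages V₁..V_2
R1: Y=0.0009434 on G[0,2]
R2: Y=0.8264 on G[0,1]
R3: Y=0.001795 on G[2,0]
R4: Y=0.6536 on G[0,2]
R5: Y=0.0002141 on G[1,0]
R6: Y=0.3690 on G[2,0]
R7: Y=0.03003 on G[1,2]
R8: Y=0.0008929 on G[2,0]
R9: Y=0.05181 on G[0,2]
Iext: z[2]−=0.0913, z[0]+=0.0913
solve → V1=-0.002891, V2=-0.08247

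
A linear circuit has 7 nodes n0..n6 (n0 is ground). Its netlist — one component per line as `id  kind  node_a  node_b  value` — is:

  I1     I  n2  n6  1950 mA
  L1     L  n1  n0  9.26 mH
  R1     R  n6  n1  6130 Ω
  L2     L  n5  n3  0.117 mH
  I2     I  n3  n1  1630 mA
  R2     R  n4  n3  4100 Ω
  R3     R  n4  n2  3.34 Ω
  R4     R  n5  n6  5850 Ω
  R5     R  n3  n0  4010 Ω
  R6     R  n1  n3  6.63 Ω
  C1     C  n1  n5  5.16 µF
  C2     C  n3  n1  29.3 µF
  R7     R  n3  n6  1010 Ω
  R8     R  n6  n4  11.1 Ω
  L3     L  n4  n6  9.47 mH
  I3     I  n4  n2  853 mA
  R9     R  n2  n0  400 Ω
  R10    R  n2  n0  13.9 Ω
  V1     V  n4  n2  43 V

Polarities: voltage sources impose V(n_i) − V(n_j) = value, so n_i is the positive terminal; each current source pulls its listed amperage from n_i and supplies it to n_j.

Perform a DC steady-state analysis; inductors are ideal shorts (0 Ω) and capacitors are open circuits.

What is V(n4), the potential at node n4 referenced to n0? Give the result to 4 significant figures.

MNA unknowns: 6 node voltages V₁..V_6 plus 4 source currents (L1, L2, L3, V1)
I1: z[2]−=1.95, z[6]+=1.95
L1: row V1−V0=0, i_L1 at 1,0
R1: Y=0.0001631 on G[6,1]
L2: row V5−V3=0, i_L2 at 5,3
I2: z[3]−=1.63, z[1]+=1.63
R2: Y=0.0002439 on G[4,3]
R3: Y=0.2994 on G[4,2]
R4: Y=0.0001709 on G[5,6]
R5: Y=0.0002494 on G[3,0]
R6: Y=0.1508 on G[1,3]
C1: Y=0.000 on G[1,5]
C2: Y=0.000 on G[3,1]
R7: Y=0.0009901 on G[3,6]
R8: Y=0.09009 on G[6,4]
L3: row V4−V6=0, i_L3 at 4,6
I3: z[4]−=0.853, z[2]+=0.853
R9: Y=0.002500 on G[2,0]
R10: Y=0.07194 on G[2,0]
V1: row V4−V2=43, i_V1 at 4,2
solve → V1=0.000, V2=-1.078, V3=-10.30, V4=41.92, V5=-10.30, V6=41.92
aux → i_L1=0.08278, i_L2=0.008927, i_L3=-1.883, i_V1=-11.86

41.92 V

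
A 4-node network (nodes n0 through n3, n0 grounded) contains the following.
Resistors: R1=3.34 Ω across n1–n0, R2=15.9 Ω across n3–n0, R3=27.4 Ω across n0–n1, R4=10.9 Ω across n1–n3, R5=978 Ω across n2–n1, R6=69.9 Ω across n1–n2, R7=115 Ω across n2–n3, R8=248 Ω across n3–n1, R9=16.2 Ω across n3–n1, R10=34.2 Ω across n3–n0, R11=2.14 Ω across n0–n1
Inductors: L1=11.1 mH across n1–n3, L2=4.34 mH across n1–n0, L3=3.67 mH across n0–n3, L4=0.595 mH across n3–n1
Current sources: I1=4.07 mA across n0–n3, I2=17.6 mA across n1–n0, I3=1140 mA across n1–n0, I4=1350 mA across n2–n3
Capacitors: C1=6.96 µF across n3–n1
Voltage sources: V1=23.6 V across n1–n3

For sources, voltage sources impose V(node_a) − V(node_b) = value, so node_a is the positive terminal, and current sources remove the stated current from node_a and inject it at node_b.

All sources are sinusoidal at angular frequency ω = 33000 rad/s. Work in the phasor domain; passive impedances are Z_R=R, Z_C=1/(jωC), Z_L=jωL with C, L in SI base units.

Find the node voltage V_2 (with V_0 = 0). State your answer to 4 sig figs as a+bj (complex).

-63.59-0.1982j V

Apply KCL at each of the 3 non-ground nodes and solve the resulting linear system.
Node n1: branches {R1, L1, L2, R3, I2, R4, L4, R5, R6, I3, R8, R9, R11, C1, V1} → V_1 = 1.144-0.1982j
Node n2: branches {R5, R6, R7, I4} → V_2 = -63.59-0.1982j
Node n3: branches {L1, I1, R2, L3, R4, L4, R7, R8, R9, I4, R10, C1, V1} → V_3 = -22.46-0.1982j
Source currents: i(V1)=-6.784-3.987j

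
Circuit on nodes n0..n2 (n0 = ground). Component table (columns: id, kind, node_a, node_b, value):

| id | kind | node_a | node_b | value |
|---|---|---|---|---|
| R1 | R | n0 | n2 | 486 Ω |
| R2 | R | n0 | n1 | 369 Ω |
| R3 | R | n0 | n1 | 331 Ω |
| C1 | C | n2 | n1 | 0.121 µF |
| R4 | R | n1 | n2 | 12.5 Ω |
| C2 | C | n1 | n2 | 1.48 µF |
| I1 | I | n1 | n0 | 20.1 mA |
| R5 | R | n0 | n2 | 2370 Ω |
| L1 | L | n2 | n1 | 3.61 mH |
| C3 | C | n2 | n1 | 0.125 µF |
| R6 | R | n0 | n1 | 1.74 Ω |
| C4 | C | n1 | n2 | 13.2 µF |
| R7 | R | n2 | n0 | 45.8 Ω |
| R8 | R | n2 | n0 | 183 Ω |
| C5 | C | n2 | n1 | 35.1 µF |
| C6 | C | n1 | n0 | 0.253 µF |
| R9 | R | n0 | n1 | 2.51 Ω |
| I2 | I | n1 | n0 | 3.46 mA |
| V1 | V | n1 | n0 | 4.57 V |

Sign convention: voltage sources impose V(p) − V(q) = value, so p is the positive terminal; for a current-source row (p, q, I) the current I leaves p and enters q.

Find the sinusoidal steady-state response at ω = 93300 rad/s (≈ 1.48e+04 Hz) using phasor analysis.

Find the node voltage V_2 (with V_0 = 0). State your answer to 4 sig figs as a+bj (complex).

4.569+0.02916j V

MNA unknowns: 2 node voltages V₁..V_2 plus 1 source current (V1)
R1: Y=0.002058+0.000j on G[0,2]
R2: Y=0.002710+0.000j on G[0,1]
R3: Y=0.003021+0.000j on G[0,1]
C1: Y=0.000+0.01129j on G[2,1]
R4: Y=0.08000+0.000j on G[1,2]
C2: Y=0.000+0.1381j on G[1,2]
I1: z[1]−=0.0201, z[0]+=0.0201
R5: Y=0.0004219+0.000j on G[0,2]
L1: Y=0.000-0.002969j on G[2,1]
C3: Y=0.000+0.01166j on G[2,1]
R6: Y=0.5747+0.000j on G[0,1]
C4: Y=0.000+1.232j on G[1,2]
R7: Y=0.02183+0.000j on G[2,0]
R8: Y=0.005464+0.000j on G[2,0]
C5: Y=0.000+3.275j on G[2,1]
C6: Y=0.000+0.02360j on G[1,0]
R9: Y=0.3984+0.000j on G[0,1]
I2: z[1]−=0.00346, z[0]+=0.00346
V1: row V1−V0=4.57, i_V1 at 1,0
solve → V1=4.570+0.000j, V2=4.569+0.02916j
aux → i_V1=-4.633-0.1087j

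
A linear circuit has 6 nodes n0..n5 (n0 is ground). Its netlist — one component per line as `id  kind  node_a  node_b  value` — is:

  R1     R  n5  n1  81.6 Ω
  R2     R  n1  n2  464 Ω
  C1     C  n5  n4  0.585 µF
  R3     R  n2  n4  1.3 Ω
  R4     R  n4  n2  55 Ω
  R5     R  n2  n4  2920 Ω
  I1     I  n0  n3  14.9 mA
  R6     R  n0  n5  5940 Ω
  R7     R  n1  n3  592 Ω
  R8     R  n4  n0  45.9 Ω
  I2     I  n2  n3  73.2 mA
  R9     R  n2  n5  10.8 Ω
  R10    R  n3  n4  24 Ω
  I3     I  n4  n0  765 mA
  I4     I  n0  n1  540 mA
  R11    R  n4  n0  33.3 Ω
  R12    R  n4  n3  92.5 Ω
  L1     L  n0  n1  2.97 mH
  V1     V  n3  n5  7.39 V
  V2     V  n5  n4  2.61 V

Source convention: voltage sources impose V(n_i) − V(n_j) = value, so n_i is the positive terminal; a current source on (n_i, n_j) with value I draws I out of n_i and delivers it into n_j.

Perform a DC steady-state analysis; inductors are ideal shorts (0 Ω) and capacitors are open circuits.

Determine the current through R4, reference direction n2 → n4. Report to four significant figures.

0.003993 A

Element admittances at DC:
  Y(R1) = 0.01225 S between n5,n1
  Y(R2) = 0.002155 S between n1,n2
  Y(C1) = 0.000 S between n5,n4
  Y(R3) = 0.7692 S between n2,n4
  Y(R4) = 0.01818 S between n4,n2
  Y(R5) = 0.0003425 S between n2,n4
  I1: injects 0.0149 A into n3 (from n0)
  Y(R6) = 0.0001684 S between n0,n5
  Y(R7) = 0.001689 S between n1,n3
  Y(R8) = 0.02179 S between n4,n0
  I2: injects 0.0732 A into n3 (from n2)
  Y(R9) = 0.09259 S between n2,n5
  Y(R10) = 0.04167 S between n3,n4
  I3: injects 0.765 A into n0 (from n4)
  I4: injects 0.54 A into n1 (from n0)
  Y(R11) = 0.03003 S between n4,n0
  Y(R12) = 0.01081 S between n4,n3
  L1: short n0↔n1 (DC inductor)
  V1: constraint V(n3)−V(n5) = 7.39
  V2: constraint V(n5)−V(n4) = 2.61
Assemble and solve the 8×8 MNA system:
  V(n1)=0.000  V(n2)=-11.53  V(n3)=-1.749  V(n4)=-11.75  V(n5)=-9.139
  i(L1)=-0.4002  i(V1)=-0.4337  i(V2)=-0.5415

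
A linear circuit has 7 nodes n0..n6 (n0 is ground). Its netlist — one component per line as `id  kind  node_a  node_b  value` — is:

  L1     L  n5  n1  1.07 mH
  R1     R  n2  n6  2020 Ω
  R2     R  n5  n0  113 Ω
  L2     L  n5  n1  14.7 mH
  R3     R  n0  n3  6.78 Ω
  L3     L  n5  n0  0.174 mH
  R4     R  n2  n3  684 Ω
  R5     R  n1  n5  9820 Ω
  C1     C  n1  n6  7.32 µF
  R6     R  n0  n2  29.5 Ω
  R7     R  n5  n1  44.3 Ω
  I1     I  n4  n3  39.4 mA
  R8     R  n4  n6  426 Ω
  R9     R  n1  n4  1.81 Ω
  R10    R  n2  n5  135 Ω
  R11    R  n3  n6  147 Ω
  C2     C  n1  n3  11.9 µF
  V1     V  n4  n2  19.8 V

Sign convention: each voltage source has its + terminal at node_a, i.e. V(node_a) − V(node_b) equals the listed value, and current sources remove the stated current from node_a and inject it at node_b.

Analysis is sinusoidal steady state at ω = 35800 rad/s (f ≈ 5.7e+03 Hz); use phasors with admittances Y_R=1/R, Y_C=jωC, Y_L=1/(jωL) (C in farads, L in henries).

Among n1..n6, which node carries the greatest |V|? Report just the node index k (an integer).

2

MNA unknowns: 6 node voltages V₁..V_6 plus 1 source current (V1)
L1: Y=0.000-0.02611j on G[5,1]
R1: Y=0.0004950+0.000j on G[2,6]
R2: Y=0.008850+0.000j on G[5,0]
L2: Y=0.000-0.001900j on G[5,1]
R3: Y=0.1475+0.000j on G[0,3]
L3: Y=0.000-0.1605j on G[5,0]
R4: Y=0.001462+0.000j on G[2,3]
R5: Y=0.0001018+0.000j on G[1,5]
C1: Y=0.000+0.2621j on G[1,6]
R6: Y=0.03390+0.000j on G[0,2]
R7: Y=0.02257+0.000j on G[5,1]
I1: z[4]−=0.0394, z[3]+=0.0394
R8: Y=0.002347+0.000j on G[4,6]
R9: Y=0.5525+0.000j on G[1,4]
R10: Y=0.007407+0.000j on G[2,5]
R11: Y=0.006803+0.000j on G[3,6]
C2: Y=0.000+0.4260j on G[1,3]
V1: row V4−V2=19.8, i_V1 at 4,2
solve → V1=3.963-0.4658j, V2=-14.74-0.4341j, V3=3.673+0.7713j, V4=5.063-0.4341j, V5=0.6007-0.2956j, V6=3.994-0.4316j
aux → i_V1=-0.6494-0.01750j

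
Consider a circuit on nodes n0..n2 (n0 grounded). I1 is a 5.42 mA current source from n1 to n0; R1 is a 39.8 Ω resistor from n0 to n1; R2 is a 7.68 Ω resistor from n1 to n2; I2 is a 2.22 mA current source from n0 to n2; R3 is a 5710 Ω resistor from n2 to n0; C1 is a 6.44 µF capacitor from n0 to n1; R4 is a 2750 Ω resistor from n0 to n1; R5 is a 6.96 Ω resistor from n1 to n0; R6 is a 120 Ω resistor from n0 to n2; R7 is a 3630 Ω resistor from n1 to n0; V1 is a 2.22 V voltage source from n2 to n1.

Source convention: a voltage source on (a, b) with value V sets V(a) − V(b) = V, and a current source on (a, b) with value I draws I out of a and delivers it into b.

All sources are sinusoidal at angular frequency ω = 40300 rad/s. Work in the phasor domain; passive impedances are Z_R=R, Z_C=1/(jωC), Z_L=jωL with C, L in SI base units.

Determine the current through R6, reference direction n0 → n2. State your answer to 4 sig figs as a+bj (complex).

MNA unknowns: 2 node voltages V₁..V_2 plus 1 source current (V1)
I1: z[1]−=0.00542, z[0]+=0.00542
R1: Y=0.02513+0.000j on G[0,1]
R2: Y=0.1302+0.000j on G[1,2]
I2: z[0]−=0.00222, z[2]+=0.00222
R3: Y=0.0001751+0.000j on G[2,0]
C1: Y=0.000+0.2595j on G[0,1]
R4: Y=0.0003636+0.000j on G[0,1]
R5: Y=0.1437+0.000j on G[1,0]
R6: Y=0.008333+0.000j on G[0,2]
R7: Y=0.0002755+0.000j on G[1,0]
V1: row V2−V1=2.22, i_V1 at 2,1
solve → V1=-0.03969+0.05789j, V2=2.180+0.05789j
aux → i_V1=-0.3054-0.0004926j

-0.01817-0.0004824j A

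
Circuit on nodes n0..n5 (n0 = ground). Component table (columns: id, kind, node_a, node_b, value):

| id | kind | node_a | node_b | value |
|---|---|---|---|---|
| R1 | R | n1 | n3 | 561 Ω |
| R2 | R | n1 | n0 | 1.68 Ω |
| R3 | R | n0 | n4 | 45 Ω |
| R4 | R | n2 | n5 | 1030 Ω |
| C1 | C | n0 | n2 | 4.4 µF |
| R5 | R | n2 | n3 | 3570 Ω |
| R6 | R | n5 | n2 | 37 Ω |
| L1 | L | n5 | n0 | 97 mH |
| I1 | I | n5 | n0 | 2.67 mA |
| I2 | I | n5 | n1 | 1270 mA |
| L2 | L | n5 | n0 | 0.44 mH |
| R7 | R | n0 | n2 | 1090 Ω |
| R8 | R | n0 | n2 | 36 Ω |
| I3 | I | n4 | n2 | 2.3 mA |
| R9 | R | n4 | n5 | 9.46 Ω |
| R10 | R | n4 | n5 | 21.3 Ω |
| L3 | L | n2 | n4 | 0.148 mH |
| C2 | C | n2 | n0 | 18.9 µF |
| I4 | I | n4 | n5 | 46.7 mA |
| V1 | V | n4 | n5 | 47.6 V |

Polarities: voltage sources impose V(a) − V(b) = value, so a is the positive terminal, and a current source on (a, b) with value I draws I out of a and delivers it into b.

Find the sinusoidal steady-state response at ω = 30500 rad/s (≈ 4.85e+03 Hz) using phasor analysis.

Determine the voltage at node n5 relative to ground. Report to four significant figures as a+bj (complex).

MNA unknowns: 5 node voltages V₁..V_5 plus 1 source current (V1)
R1: Y=0.001783+0.000j on G[1,3]
R2: Y=0.5952+0.000j on G[1,0]
R3: Y=0.02222+0.000j on G[0,4]
R4: Y=0.0009709+0.000j on G[2,5]
C1: Y=0.000+0.1342j on G[0,2]
R5: Y=0.0002801+0.000j on G[2,3]
R6: Y=0.02703+0.000j on G[5,2]
L1: Y=0.000-0.0003380j on G[5,0]
I1: z[5]−=0.00267, z[0]+=0.00267
I2: z[5]−=1.27, z[1]+=1.27
L2: Y=0.000-0.07452j on G[5,0]
R7: Y=0.0009174+0.000j on G[0,2]
R8: Y=0.02778+0.000j on G[0,2]
I3: z[4]−=0.0023, z[2]+=0.0023
R9: Y=0.1057+0.000j on G[4,5]
R10: Y=0.04695+0.000j on G[4,5]
L3: Y=0.000-0.2215j on G[2,4]
C2: Y=0.000+0.5764j on G[2,0]
I4: z[4]−=0.0467, z[5]+=0.0467
V1: row V4−V5=47.6, i_V1 at 4,5
solve → V1=2.131+0.0007572j, V2=-4.166+1.863j, V3=1.276+0.2536j, V4=8.685-0.2780j, V5=-38.92-0.2780j
aux → i_V1=-7.034+2.853j

-38.92-0.2780j V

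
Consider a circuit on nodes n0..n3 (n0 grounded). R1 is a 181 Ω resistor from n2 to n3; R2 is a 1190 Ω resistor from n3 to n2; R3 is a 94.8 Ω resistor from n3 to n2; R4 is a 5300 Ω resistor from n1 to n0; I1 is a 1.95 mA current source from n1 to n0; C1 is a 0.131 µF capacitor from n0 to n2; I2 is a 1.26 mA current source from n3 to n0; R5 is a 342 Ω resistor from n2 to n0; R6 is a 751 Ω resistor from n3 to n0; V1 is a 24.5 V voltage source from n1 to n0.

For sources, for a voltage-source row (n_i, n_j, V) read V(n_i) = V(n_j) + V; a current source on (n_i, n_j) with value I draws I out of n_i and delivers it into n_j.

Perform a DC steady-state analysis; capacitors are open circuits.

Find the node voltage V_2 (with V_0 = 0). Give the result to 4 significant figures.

Element admittances at DC:
  Y(R1) = 0.005525 S between n2,n3
  Y(R2) = 0.0008403 S between n3,n2
  Y(R3) = 0.01055 S between n3,n2
  Y(R4) = 0.0001887 S between n1,n0
  I1: injects 0.00195 A into n0 (from n1)
  Y(C1) = 0.000 S between n0,n2
  I2: injects 0.00126 A into n0 (from n3)
  Y(R5) = 0.002924 S between n2,n0
  Y(R6) = 0.001332 S between n3,n0
  V1: constraint V(n1)−V(n0) = 24.5
Assemble and solve the 4×4 MNA system:
  V(n1)=24.50  V(n2)=-0.2809  V(n3)=-0.3295
  i(V1)=-0.006573

-0.2809 V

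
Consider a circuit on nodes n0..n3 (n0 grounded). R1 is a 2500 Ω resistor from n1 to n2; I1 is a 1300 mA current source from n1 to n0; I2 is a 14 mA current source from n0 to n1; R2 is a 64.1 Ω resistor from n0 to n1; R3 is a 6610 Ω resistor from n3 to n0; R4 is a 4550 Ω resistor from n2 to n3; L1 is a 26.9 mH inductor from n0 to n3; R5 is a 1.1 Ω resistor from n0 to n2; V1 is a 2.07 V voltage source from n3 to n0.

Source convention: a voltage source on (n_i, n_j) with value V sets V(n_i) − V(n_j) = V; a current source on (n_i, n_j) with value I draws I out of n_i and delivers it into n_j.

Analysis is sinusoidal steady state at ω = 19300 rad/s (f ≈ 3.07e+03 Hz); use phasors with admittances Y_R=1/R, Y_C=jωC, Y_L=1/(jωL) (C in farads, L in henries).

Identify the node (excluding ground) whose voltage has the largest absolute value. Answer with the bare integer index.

1

Element admittances at ω=19300 rad/s:
  Y(R1) = 0.0004000+0.000j S between n1,n2
  I1: injects 1.3 A into n0 (from n1)
  I2: injects 0.014 A into n1 (from n0)
  Y(R2) = 0.01560+0.000j S between n0,n1
  Y(R3) = 0.0001513+0.000j S between n3,n0
  Y(R4) = 0.0002198+0.000j S between n2,n3
  Y(L1) = 0.000-0.001926j S between n0,n3
  Y(R5) = 0.9091+0.000j S between n0,n2
  V1: constraint V(n3)−V(n0) = 2.07
Assemble and solve the 4×4 MNA system:
  V(n1)=-80.37+0.000j  V(n2)=-0.03484+0.000j  V(n3)=2.070+0.000j
  i(V1)=-0.0007758+0.003987j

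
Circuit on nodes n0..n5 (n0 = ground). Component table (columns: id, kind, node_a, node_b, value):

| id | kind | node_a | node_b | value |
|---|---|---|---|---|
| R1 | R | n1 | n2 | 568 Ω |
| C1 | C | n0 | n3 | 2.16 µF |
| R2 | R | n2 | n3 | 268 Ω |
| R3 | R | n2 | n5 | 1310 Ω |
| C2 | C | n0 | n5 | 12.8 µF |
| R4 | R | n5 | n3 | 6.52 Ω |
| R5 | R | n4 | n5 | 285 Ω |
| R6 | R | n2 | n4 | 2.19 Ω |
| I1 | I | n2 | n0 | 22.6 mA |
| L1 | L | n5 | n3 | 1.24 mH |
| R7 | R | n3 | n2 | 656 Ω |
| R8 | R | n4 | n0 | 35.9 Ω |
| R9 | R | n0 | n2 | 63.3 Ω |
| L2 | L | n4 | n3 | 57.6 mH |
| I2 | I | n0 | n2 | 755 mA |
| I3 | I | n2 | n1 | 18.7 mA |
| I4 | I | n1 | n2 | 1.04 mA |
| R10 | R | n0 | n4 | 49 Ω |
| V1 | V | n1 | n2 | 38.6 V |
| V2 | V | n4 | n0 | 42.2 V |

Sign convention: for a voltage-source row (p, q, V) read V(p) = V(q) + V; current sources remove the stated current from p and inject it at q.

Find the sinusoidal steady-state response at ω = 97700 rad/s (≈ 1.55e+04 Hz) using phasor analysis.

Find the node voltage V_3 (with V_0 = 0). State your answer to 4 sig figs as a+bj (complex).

0.3845-0.7247j V

Element admittances at ω=97700 rad/s:
  Y(R1) = 0.001761+0.000j S between n1,n2
  Y(C1) = 0.000+0.2110j S between n0,n3
  Y(R2) = 0.003731+0.000j S between n2,n3
  Y(R3) = 0.0007634+0.000j S between n2,n5
  Y(C2) = 0.000+1.251j S between n0,n5
  Y(R4) = 0.1534+0.000j S between n5,n3
  Y(R5) = 0.003509+0.000j S between n4,n5
  Y(R6) = 0.4566+0.000j S between n2,n4
  I1: injects 0.0226 A into n0 (from n2)
  Y(L1) = 0.000-0.008254j S between n5,n3
  Y(R7) = 0.001524+0.000j S between n3,n2
  Y(R8) = 0.02786+0.000j S between n4,n0
  Y(R9) = 0.01580+0.000j S between n0,n2
  Y(L2) = 0.000-0.0001777j S between n4,n3
  I2: injects 0.755 A into n2 (from n0)
  I3: injects 0.0187 A into n1 (from n2)
  I4: injects 0.00104 A into n2 (from n1)
  Y(R10) = 0.02041+0.000j S between n0,n4
  V1: constraint V(n1)−V(n2) = 38.6
  V2: constraint V(n4)−V(n0) = 42.2
Assemble and solve the 7×7 MNA system:
  V(n1)=80.41-0.008274j  V(n2)=41.81-0.008274j  V(n3)=0.3845-0.7247j  V(n4)=42.20+0.000j  V(n5)=-0.06715-0.1961j
  i(V1)=-0.05030+0.000j  i(V2)=-2.363+0.002964j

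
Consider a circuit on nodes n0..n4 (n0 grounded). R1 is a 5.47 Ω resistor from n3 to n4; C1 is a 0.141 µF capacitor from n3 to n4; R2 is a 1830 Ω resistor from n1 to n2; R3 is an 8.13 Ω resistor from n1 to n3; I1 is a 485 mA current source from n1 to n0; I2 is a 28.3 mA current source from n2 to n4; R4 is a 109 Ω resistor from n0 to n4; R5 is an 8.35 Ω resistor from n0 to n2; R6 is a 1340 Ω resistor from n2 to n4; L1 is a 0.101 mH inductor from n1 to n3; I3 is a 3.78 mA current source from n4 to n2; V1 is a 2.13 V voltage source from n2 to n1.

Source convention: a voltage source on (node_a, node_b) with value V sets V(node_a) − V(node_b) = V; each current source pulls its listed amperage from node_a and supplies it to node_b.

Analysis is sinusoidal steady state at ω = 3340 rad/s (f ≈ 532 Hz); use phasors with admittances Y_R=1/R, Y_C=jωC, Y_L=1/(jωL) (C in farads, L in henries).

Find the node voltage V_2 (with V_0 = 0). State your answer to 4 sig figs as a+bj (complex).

MNA unknowns: 4 node voltages V₁..V_4 plus 1 source current (V1)
R1: Y=0.1828+0.000j on G[3,4]
C1: Y=0.000+0.0004709j on G[3,4]
R2: Y=0.0005464+0.000j on G[1,2]
R3: Y=0.1230+0.000j on G[1,3]
I1: z[1]−=0.485, z[0]+=0.485
I2: z[2]−=0.0283, z[4]+=0.0283
R4: Y=0.009174+0.000j on G[0,4]
R5: Y=0.1198+0.000j on G[0,2]
R6: Y=0.0007463+0.000j on G[2,4]
L1: Y=0.000-2.964j on G[1,3]
I3: z[4]−=0.00378, z[2]+=0.00378
V1: row V2−V1=2.13, i_V1 at 2,1
solve → V1=-5.769-0.001638j, V2=-3.639-0.001638j, V3=-5.768+0.02360j, V4=-5.358+0.02138j
aux → i_V1=0.4089+0.0002133j

-3.639-0.001638j V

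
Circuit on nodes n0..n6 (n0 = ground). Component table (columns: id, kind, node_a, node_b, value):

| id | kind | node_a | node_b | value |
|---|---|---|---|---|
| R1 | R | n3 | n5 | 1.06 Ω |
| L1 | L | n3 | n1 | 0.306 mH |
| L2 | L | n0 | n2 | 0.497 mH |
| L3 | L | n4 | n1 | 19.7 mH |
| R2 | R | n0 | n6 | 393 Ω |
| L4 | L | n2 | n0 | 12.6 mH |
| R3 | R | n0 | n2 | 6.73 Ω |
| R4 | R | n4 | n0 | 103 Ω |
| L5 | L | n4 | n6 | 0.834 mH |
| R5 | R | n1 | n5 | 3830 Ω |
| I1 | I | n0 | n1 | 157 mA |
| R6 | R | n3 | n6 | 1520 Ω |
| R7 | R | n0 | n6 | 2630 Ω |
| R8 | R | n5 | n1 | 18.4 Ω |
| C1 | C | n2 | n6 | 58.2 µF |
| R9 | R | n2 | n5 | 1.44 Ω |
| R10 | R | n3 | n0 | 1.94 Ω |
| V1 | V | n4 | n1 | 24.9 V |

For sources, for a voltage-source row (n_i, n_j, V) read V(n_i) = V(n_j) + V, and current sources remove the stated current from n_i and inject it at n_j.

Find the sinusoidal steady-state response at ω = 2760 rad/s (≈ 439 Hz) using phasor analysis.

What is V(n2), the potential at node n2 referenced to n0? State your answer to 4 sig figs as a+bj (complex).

-3.250+4.110j V

Apply KCL at each of the 6 non-ground nodes and solve the resulting linear system.
Node n1: branches {L1, L3, R5, I1, R8, V1} → V_1 = 0.08736-9.000j
Node n2: branches {L2, L4, R3, C1, R9} → V_2 = -3.250+4.110j
Node n3: branches {R1, L1, R6, R10} → V_3 = -5.506-5.695j
Node n4: branches {L3, R4, L5, V1} → V_4 = 24.99-9.000j
Node n5: branches {R1, R5, R8, R9} → V_5 = -4.400-1.778j
Node n6: branches {R2, L5, R6, R7, C1} → V_6 = 41.34-17.24j
Source currents: i(V1)=-3.825-6.559j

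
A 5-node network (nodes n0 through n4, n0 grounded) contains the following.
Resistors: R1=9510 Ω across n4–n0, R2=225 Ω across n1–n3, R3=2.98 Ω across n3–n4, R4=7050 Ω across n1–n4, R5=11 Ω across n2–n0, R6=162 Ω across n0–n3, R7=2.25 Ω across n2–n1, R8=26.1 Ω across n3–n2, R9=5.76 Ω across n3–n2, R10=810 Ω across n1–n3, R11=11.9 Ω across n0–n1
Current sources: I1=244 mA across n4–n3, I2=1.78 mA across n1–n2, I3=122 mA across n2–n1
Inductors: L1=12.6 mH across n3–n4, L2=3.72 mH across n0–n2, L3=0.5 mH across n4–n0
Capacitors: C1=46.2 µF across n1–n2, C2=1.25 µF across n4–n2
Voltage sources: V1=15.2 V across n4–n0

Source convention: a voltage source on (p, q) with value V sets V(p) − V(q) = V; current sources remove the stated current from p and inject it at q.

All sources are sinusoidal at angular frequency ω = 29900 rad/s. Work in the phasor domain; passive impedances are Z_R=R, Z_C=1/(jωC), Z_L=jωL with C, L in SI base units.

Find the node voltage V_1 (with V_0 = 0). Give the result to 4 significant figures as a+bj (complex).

MNA unknowns: 4 node voltages V₁..V_4 plus 1 source current (V1)
R1: Y=0.0001052+0.000j on G[4,0]
R2: Y=0.004444+0.000j on G[1,3]
R3: Y=0.3356+0.000j on G[3,4]
R4: Y=0.0001418+0.000j on G[1,4]
I1: z[4]−=0.244, z[3]+=0.244
L1: Y=0.000-0.002654j on G[3,4]
R5: Y=0.09091+0.000j on G[2,0]
C1: Y=0.000+1.381j on G[1,2]
R6: Y=0.006173+0.000j on G[0,3]
R7: Y=0.4444+0.000j on G[2,1]
I2: z[1]−=0.00178, z[2]+=0.00178
R8: Y=0.03831+0.000j on G[3,2]
R9: Y=0.1736+0.000j on G[3,2]
I3: z[2]−=0.122, z[1]+=0.122
R10: Y=0.001235+0.000j on G[1,3]
C2: Y=0.000+0.03738j on G[4,2]
L2: Y=0.000-0.008991j on G[0,2]
L3: Y=0.000-0.06689j on G[4,0]
R11: Y=0.08403+0.000j on G[0,1]
V1: row V4−V0=15.2, i_V1 at 4,0
solve → V1=6.740+1.374j, V2=6.907+1.128j, V3=12.24+0.4272j, V4=15.20+0.000j
aux → i_V1=-1.282+0.8582j

6.740+1.374j V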